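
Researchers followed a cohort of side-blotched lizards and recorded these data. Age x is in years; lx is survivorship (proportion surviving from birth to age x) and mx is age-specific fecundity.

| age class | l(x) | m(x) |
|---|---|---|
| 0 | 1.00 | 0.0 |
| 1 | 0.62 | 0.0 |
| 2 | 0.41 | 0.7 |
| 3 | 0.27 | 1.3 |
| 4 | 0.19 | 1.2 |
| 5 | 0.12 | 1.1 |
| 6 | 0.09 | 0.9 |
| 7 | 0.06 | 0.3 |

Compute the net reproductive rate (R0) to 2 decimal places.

1.10

lx·mx by age: 0, 0, 0.287, 0.351, 0.228, 0.132, 0.081, 0.018
R0 = Σ lx·mx = 1.097 → 1.10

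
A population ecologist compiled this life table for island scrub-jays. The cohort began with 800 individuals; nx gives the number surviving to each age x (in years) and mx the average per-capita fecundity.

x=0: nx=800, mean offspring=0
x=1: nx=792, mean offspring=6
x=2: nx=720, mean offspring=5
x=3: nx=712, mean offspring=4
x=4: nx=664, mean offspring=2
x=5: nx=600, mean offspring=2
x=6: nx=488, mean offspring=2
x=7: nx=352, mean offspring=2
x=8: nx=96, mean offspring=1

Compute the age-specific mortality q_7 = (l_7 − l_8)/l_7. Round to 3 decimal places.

lx = nx/n0 = nx/800: 1, 0.99, 0.9, 0.89, 0.83, 0.75, 0.61, 0.44, 0.12
q_7 = (l_7 − l_8) / l_7 = (0.44 − 0.12) / 0.44
     = 0.32 / 0.44 = 0.727273… → 0.727

0.727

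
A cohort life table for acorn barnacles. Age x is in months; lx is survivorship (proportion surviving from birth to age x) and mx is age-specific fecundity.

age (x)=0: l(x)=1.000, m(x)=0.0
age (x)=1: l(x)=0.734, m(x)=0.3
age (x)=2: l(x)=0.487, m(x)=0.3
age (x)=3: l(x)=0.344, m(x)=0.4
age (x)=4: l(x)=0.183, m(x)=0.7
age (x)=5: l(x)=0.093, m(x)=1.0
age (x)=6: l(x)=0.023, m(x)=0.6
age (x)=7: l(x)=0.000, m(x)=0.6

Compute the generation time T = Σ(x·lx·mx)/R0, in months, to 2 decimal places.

lx·mx: 0, 0.2202, 0.1461, 0.1376, 0.1281, 0.093, 0.0138, 0 → R0 = 0.7388
x·lx·mx: 0, 0.2202, 0.2922, 0.4128, 0.5124, 0.465, 0.0828, 0 → Σ = 1.9854
T = 1.9854 / 0.7388 = 2.687331… → 2.69

2.69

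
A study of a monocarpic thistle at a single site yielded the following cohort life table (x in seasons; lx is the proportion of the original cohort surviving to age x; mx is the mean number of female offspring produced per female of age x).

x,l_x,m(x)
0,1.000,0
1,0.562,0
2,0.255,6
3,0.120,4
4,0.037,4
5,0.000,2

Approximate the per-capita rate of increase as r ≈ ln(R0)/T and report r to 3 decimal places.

R0 = Σ lx·mx = 0 + 0 + 1.53 + 0.48 + 0.148 + 0 = 2.158
Σ x·lx·mx = 5.092; T = 5.092/2.158 = 2.35959…
r ≈ ln(R0)/T = ln(2.158)/2.35959… = 0.32598… → 0.326

0.326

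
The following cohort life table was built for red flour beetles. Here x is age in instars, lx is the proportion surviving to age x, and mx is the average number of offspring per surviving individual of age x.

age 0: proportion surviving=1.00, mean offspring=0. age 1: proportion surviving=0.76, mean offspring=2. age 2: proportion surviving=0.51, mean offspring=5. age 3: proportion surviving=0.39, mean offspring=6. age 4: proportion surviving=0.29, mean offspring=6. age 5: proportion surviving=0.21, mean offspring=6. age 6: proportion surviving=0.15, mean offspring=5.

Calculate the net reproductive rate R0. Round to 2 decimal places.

10.16

lx·mx by age: 0, 1.52, 2.55, 2.34, 1.74, 1.26, 0.75
R0 = Σ lx·mx = 10.16 → 10.16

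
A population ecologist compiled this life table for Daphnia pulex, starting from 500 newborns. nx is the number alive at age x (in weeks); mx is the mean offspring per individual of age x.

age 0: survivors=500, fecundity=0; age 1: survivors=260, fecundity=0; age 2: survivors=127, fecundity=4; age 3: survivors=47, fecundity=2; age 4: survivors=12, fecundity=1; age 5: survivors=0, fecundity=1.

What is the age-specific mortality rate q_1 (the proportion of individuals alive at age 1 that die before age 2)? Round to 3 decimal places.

lx = nx/n0 = nx/500: 1, 0.52, 0.254, 0.094, 0.024, 0
q_1 = (l_1 − l_2) / l_1 = (0.52 − 0.254) / 0.52
     = 0.266 / 0.52 = 0.511538… → 0.512

0.512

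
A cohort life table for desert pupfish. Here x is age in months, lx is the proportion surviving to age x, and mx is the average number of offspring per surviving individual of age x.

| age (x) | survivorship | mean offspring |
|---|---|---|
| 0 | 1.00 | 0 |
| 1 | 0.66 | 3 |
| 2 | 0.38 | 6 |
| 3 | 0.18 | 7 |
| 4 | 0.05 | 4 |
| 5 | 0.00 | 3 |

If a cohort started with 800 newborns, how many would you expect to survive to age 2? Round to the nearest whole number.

Expected survivors = N0 · l_2 = 800 × 0.38 = 304 → 304

304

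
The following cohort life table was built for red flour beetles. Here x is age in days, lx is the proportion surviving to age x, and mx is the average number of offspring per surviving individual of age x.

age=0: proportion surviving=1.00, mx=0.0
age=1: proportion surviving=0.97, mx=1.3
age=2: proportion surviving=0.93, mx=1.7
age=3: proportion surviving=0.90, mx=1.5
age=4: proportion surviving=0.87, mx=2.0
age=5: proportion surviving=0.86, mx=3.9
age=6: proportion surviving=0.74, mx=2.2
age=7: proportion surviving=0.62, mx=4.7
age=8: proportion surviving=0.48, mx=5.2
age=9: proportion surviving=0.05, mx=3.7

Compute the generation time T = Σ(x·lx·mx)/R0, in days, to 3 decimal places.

5.088

lx·mx: 0, 1.261, 1.581, 1.35, 1.74, 3.354, 1.628, 2.914, 2.496, 0.185 → R0 = 16.509
x·lx·mx: 0, 1.261, 3.162, 4.05, 6.96, 16.77, 9.768, 20.398, 19.968, 1.665 → Σ = 84.002
T = 84.002 / 16.509 = 5.088255… → 5.088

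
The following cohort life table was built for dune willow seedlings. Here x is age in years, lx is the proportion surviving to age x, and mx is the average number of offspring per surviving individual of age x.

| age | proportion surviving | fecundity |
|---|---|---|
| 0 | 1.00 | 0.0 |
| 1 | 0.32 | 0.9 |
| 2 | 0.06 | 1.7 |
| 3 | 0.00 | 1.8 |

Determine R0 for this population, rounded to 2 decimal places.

0.39

lx·mx by age: 0, 0.288, 0.102, 0
R0 = Σ lx·mx = 0.39 → 0.39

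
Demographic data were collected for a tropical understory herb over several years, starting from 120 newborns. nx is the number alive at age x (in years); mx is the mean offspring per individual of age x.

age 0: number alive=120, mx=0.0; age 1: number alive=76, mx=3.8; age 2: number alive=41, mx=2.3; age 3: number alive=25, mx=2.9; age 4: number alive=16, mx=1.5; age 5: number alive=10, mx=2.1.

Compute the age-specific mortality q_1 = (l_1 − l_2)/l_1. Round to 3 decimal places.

0.461

lx = nx/n0 = nx/120: 1, 0.63333…, 0.34167…, 0.20833…, 0.13333…, 0.08333…
q_1 = (l_1 − l_2) / l_1 = (0.633333… − 0.341667…) / 0.633333…
     = 0.291667… / 0.633333… = 0.460526… → 0.461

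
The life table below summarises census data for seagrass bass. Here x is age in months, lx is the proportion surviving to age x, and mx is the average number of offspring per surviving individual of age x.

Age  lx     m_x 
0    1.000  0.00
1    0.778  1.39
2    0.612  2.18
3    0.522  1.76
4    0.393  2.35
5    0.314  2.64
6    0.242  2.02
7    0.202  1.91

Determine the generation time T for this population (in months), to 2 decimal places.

3.35

lx·mx: 0, 1.08142, 1.33416, 0.91872, 0.92355, 0.82896, 0.48884, 0.38582 → R0 = 5.96147
x·lx·mx: 0, 1.08142, 2.66832, 2.75616, 3.6942, 4.1448, 2.93304, 2.70074 → Σ = 19.97868
T = 19.97868 / 5.96147 = 3.351301… → 3.35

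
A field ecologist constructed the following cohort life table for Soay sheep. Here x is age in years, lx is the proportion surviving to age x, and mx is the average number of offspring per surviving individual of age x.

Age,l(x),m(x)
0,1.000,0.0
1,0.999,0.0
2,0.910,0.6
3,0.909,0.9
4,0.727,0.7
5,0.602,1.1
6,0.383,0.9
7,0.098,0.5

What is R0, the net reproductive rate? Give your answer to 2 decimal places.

lx·mx by age: 0, 0, 0.546, 0.8181, 0.5089, 0.6622, 0.3447, 0.049
R0 = Σ lx·mx = 2.9289 → 2.93

2.93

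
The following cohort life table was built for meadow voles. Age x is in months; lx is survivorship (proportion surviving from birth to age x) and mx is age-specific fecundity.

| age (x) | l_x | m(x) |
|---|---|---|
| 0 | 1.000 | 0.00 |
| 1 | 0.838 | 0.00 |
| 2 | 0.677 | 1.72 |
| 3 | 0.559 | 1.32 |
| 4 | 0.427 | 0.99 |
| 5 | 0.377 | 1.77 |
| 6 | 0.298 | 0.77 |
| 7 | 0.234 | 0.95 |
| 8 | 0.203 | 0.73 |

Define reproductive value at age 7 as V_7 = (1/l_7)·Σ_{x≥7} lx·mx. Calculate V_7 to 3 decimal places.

1.583

lx·mx for x ≥ 7: 0.2223, 0.14819 → sum = 0.37049
V_7 = 0.37049 / l_7 = 0.37049 / 0.234 = 1.583291… → 1.583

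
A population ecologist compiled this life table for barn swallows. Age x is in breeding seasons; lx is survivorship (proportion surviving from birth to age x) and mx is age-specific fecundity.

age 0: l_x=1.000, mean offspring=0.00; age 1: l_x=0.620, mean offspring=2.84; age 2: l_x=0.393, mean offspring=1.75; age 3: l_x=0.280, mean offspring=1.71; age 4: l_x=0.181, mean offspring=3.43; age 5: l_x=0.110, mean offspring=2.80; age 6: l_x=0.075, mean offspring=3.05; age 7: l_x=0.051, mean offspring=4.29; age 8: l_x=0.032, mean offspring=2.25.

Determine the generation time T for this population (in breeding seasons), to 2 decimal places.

lx·mx: 0, 1.7608, 0.68775, 0.4788, 0.62083, 0.308, 0.22875, 0.21879, 0.072 → R0 = 4.37572
x·lx·mx: 0, 1.7608, 1.3755, 1.4364, 2.48332, 1.54, 1.3725, 1.53153, 0.576 → Σ = 12.07605
T = 12.07605 / 4.37572 = 2.759786… → 2.76

2.76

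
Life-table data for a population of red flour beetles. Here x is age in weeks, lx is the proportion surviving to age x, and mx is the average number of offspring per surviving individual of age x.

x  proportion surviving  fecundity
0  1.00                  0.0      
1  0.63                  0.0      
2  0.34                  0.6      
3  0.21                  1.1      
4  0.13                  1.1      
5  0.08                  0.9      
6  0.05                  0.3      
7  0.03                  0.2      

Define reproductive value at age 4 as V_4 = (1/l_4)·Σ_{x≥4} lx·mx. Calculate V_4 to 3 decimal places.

lx·mx for x ≥ 4: 0.143, 0.072, 0.015, 0.006 → sum = 0.236
V_4 = 0.236 / l_4 = 0.236 / 0.13 = 1.815385… → 1.815

1.815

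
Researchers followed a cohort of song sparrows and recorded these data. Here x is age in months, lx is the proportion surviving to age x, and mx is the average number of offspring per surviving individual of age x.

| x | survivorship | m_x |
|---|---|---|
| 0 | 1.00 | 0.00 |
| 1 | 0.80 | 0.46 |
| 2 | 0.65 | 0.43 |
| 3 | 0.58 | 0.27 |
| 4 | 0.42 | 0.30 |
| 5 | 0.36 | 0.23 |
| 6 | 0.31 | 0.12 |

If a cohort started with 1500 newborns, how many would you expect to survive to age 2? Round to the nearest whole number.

Expected survivors = N0 · l_2 = 1500 × 0.65 = 975 → 975

975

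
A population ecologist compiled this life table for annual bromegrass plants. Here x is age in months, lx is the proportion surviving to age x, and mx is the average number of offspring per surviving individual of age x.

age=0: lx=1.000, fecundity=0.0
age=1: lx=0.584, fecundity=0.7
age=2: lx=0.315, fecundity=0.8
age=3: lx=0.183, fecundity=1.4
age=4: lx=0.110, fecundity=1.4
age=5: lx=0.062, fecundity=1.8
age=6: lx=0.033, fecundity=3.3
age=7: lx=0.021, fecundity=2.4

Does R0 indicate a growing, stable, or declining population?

growing

R0 = Σ lx·mx = 0 + 0.4088 + 0.252 + 0.2562 + 0.154 + 0.1116 + 0.1089 + 0.0504 = 1.3419
R0 > 1, so the population is growing.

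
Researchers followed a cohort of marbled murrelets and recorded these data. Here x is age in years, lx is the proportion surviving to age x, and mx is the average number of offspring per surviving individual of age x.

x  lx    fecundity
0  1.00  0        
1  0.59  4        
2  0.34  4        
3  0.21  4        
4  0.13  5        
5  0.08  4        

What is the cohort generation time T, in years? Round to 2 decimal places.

2.13

lx·mx: 0, 2.36, 1.36, 0.84, 0.65, 0.32 → R0 = 5.53
x·lx·mx: 0, 2.36, 2.72, 2.52, 2.6, 1.6 → Σ = 11.8
T = 11.8 / 5.53 = 2.133816… → 2.13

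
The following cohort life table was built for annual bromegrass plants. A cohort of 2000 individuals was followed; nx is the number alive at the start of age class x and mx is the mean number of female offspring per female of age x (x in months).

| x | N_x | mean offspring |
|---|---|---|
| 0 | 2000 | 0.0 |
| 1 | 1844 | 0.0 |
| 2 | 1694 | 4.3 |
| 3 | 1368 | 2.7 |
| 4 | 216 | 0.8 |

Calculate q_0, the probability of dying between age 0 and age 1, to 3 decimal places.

0.078

lx = nx/n0 = nx/2000: 1, 0.922, 0.847, 0.684, 0.108
q_0 = (l_0 − l_1) / l_0 = (1 − 0.922) / 1
     = 0.078 / 1 = 0.078 → 0.078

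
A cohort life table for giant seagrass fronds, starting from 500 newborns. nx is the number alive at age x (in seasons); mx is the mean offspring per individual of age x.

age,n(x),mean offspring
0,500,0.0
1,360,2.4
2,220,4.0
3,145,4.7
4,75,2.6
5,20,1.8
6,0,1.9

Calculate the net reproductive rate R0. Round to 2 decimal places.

5.31

lx = nx/n0 = nx/500: 1, 0.72, 0.44, 0.29, 0.15, 0.04, 0
lx·mx by age: 0, 1.728, 1.76, 1.363, 0.39, 0.072, 0
R0 = Σ lx·mx = 5.313 → 5.31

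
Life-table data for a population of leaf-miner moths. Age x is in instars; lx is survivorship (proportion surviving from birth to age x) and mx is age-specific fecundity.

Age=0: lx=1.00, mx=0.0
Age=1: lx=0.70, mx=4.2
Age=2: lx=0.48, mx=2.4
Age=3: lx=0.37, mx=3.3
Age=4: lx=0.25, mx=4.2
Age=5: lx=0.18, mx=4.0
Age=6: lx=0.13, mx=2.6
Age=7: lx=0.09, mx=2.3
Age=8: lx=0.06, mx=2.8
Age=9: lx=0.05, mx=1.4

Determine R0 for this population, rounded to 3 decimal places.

7.866

lx·mx by age: 0, 2.94, 1.152, 1.221, 1.05, 0.72, 0.338, 0.207, 0.168, 0.07
R0 = Σ lx·mx = 7.866 → 7.866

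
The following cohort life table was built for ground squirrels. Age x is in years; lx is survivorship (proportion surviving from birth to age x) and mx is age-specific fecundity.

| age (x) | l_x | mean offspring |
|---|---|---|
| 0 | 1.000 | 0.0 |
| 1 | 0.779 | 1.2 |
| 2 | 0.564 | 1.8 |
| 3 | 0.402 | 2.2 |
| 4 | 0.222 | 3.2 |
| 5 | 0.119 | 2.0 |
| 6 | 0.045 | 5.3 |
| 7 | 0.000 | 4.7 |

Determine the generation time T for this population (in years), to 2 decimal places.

lx·mx: 0, 0.9348, 1.0152, 0.8844, 0.7104, 0.238, 0.2385, 0 → R0 = 4.0213
x·lx·mx: 0, 0.9348, 2.0304, 2.6532, 2.8416, 1.19, 1.431, 0 → Σ = 11.081
T = 11.081 / 4.0213 = 2.755577… → 2.76

2.76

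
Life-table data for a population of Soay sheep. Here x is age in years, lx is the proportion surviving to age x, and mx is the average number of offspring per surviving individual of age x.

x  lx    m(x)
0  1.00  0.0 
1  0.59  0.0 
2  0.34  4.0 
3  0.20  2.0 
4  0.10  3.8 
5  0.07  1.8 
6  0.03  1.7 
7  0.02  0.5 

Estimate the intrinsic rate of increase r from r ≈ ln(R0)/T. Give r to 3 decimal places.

R0 = Σ lx·mx = 0 + 0 + 1.36 + 0.4 + 0.38 + 0.126 + 0.051 + 0.01 = 2.327
Σ x·lx·mx = 6.446; T = 6.446/2.327 = 2.77009…
r ≈ ln(R0)/T = ln(2.327)/2.77009… = 0.30489… → 0.305

0.305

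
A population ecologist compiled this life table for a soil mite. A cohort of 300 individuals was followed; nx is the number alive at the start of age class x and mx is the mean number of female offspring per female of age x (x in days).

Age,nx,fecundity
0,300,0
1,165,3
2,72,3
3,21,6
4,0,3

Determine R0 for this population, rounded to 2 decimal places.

lx = nx/n0 = nx/300: 1, 0.55, 0.24, 0.07, 0
lx·mx by age: 0, 1.65, 0.72, 0.42, 0
R0 = Σ lx·mx = 2.79 → 2.79

2.79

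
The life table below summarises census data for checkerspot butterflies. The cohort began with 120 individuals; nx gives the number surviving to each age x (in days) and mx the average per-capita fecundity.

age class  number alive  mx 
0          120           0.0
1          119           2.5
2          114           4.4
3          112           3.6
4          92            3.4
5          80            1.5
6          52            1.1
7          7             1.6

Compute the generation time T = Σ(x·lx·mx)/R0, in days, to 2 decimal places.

lx = nx/n0 = nx/120: 1, 0.99167…, 0.95, 0.93333…, 0.76667…, 0.66667…, 0.43333…, 0.05833…
lx·mx: 0, 2.479167…, 4.18, 3.36…, 2.606667…, 1…, 0.476667…, 0.093333… → R0 = 14.195833…
x·lx·mx: 0, 2.479167…, 8.36, 10.08…, 10.426667…, 5…, 2.86…, 0.653333… → Σ = 39.859167…
T = 39.859167… / 14.195833… = 2.807807… → 2.81

2.81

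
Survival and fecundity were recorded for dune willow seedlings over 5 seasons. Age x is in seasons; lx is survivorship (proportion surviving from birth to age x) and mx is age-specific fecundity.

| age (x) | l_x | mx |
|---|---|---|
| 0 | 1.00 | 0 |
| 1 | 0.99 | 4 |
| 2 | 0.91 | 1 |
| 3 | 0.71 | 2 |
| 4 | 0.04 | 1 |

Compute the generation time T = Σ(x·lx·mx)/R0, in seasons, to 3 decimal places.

1.611

lx·mx: 0, 3.96, 0.91, 1.42, 0.04 → R0 = 6.33
x·lx·mx: 0, 3.96, 1.82, 4.26, 0.16 → Σ = 10.2
T = 10.2 / 6.33 = 1.611374… → 1.611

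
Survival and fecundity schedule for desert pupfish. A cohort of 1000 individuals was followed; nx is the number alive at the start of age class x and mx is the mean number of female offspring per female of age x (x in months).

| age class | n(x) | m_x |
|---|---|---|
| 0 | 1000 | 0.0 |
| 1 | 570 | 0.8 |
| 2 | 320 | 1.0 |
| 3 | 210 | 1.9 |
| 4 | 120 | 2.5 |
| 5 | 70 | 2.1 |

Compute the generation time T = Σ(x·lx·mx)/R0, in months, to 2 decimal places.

lx = nx/n0 = nx/1000: 1, 0.57, 0.32, 0.21, 0.12, 0.07
lx·mx: 0, 0.456, 0.32, 0.399, 0.3, 0.147 → R0 = 1.622
x·lx·mx: 0, 0.456, 0.64, 1.197, 1.2, 0.735 → Σ = 4.228
T = 4.228 / 1.622 = 2.606658… → 2.61

2.61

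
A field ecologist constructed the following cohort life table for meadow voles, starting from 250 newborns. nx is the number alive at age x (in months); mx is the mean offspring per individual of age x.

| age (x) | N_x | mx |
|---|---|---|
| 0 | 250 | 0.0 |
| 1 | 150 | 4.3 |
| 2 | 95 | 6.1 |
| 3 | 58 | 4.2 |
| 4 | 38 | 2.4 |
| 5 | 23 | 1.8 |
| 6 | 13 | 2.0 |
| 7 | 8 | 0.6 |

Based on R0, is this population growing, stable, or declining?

growing

lx = nx/n0 = nx/250: 1, 0.6, 0.38, 0.232, 0.152, 0.092, 0.052, 0.032
R0 = Σ lx·mx = 0 + 2.58 + 2.318 + 0.9744 + 0.3648 + 0.1656 + 0.104 + 0.0192 = 6.526
R0 > 1, so the population is growing.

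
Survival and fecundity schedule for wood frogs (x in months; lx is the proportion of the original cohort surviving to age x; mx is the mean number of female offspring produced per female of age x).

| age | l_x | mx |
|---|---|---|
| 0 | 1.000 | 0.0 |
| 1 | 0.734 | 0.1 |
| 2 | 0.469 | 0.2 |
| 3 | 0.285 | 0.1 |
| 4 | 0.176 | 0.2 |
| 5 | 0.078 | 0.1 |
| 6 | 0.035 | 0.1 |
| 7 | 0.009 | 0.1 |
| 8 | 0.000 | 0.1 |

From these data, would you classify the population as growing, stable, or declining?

R0 = Σ lx·mx = 0 + 0.0734 + 0.0938 + 0.0285 + 0.0352 + 0.0078 + 0.0035 + 0.0009 + 0 = 0.2431
R0 < 1, so the population is declining.

declining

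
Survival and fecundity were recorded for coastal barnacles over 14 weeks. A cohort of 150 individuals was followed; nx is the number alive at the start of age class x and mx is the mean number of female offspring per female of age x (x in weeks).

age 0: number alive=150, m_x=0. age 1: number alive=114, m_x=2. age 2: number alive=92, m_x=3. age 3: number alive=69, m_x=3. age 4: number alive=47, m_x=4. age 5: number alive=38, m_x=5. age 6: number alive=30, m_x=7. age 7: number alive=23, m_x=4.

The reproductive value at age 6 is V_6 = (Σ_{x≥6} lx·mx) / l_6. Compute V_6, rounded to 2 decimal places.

lx = nx/n0 = nx/150: 1, 0.76, 0.61333…, 0.46, 0.31333…, 0.25333…, 0.2, 0.15333…
lx·mx for x ≥ 6: 1.4, 0.613333… → sum = 2.013333…
V_6 = 2.013333… / l_6 = 2.013333… / 0.2 = 10.066667… → 10.07

10.07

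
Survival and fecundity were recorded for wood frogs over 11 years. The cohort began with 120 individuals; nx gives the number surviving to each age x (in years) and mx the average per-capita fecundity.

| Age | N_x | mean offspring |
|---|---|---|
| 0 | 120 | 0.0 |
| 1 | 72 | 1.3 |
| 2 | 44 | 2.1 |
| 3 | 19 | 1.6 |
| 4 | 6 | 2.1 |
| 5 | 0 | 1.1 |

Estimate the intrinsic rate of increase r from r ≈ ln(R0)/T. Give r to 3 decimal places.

0.352

lx = nx/n0 = nx/120: 1, 0.6, 0.36667…, 0.15833…, 0.05, 0
R0 = Σ lx·mx = 0 + 0.78 + 0.77… + 0.25333… + 0.105 + 0 = 1.908333…
Σ x·lx·mx = 3.5…; T = 3.5…/1.908333… = 1.83406…
r ≈ ln(R0)/T = ln(1.908333…)/1.83406… = 0.35235… → 0.352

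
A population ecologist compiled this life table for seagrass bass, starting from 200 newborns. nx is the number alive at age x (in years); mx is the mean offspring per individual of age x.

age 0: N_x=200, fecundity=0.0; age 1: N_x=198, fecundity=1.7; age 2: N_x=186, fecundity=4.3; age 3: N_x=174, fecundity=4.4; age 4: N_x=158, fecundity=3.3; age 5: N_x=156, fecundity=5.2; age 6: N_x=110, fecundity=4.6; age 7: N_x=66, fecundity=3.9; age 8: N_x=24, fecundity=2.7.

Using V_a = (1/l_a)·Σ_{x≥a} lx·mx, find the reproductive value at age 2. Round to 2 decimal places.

20.03

lx = nx/n0 = nx/200: 1, 0.99, 0.93, 0.87, 0.79, 0.78, 0.55, 0.33, 0.12
lx·mx for x ≥ 2: 3.999, 3.828, 2.607, 4.056, 2.53, 1.287, 0.324 → sum = 18.631
V_2 = 18.631 / l_2 = 18.631 / 0.93 = 20.033333… → 20.03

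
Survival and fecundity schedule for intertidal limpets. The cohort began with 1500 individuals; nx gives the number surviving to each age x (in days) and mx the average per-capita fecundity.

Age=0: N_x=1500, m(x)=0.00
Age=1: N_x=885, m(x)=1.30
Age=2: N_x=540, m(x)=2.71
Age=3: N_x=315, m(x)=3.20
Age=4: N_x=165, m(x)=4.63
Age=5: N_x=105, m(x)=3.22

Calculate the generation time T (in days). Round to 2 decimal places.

2.51

lx = nx/n0 = nx/1500: 1, 0.59, 0.36, 0.21, 0.11, 0.07
lx·mx: 0, 0.767, 0.9756, 0.672, 0.5093, 0.2254 → R0 = 3.1493
x·lx·mx: 0, 0.767, 1.9512, 2.016, 2.0372, 1.127 → Σ = 7.8984
T = 7.8984 / 3.1493 = 2.507986… → 2.51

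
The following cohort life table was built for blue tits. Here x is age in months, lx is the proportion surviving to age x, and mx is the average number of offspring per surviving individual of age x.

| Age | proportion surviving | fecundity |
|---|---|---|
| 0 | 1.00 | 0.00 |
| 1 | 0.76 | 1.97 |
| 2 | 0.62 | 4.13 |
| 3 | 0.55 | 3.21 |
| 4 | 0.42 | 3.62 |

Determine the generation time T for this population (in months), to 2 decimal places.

2.45

lx·mx: 0, 1.4972, 2.5606, 1.7655, 1.5204 → R0 = 7.3437
x·lx·mx: 0, 1.4972, 5.1212, 5.2965, 6.0816 → Σ = 17.9965
T = 17.9965 / 7.3437 = 2.450604… → 2.45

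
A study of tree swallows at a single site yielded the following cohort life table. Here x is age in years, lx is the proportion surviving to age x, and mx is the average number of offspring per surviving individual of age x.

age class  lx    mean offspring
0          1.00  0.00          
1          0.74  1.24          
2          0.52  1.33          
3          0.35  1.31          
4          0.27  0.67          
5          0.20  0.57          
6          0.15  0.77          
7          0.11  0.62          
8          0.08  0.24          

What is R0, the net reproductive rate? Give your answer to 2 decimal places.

lx·mx by age: 0, 0.9176, 0.6916, 0.4585, 0.1809, 0.114, 0.1155, 0.0682, 0.0192
R0 = Σ lx·mx = 2.5655 → 2.57

2.57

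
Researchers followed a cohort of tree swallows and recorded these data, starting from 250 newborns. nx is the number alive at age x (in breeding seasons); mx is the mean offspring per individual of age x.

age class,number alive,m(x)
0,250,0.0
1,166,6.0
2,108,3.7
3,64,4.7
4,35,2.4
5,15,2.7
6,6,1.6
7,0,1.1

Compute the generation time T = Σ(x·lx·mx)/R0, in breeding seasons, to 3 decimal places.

lx = nx/n0 = nx/250: 1, 0.664, 0.432, 0.256, 0.14, 0.06, 0.024, 0
lx·mx: 0, 3.984, 1.5984, 1.2032, 0.336, 0.162, 0.0384, 0 → R0 = 7.322
x·lx·mx: 0, 3.984, 3.1968, 3.6096, 1.344, 0.81, 0.2304, 0 → Σ = 13.1748
T = 13.1748 / 7.322 = 1.799344… → 1.799

1.799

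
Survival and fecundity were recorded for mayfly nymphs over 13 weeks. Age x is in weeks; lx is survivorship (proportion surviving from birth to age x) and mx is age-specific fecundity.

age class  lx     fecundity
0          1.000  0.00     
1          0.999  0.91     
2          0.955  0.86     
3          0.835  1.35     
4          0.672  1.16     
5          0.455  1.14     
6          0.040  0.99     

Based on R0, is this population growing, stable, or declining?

R0 = Σ lx·mx = 0 + 0.90909 + 0.8213 + 1.12725 + 0.77952 + 0.5187 + 0.0396 = 4.19546
R0 > 1, so the population is growing.

growing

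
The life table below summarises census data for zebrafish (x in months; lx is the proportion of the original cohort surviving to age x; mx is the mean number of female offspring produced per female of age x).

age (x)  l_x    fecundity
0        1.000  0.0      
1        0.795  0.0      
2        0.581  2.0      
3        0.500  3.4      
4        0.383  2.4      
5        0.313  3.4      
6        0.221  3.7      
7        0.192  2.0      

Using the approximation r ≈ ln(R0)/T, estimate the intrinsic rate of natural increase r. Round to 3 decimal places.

0.453

R0 = Σ lx·mx = 0 + 0 + 1.162 + 1.7 + 0.9192 + 1.0642 + 0.8177 + 0.384 = 6.0471
Σ x·lx·mx = 24.016; T = 24.016/6.0471 = 3.97149…
r ≈ ln(R0)/T = ln(6.0471)/3.97149… = 0.45312… → 0.453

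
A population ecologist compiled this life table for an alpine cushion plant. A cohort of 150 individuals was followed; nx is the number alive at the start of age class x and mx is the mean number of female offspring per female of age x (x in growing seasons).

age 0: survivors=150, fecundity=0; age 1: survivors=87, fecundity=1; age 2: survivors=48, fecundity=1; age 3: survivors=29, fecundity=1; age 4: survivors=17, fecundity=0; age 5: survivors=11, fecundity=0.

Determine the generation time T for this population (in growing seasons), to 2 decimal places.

lx = nx/n0 = nx/150: 1, 0.58, 0.32, 0.19333…, 0.11333…, 0.07333…
lx·mx: 0, 0.58, 0.32, 0.193333…, 0, 0 → R0 = 1.093333…
x·lx·mx: 0, 0.58, 0.64, 0.58…, 0, 0 → Σ = 1.8…
T = 1.8… / 1.093333… = 1.646341… → 1.65

1.65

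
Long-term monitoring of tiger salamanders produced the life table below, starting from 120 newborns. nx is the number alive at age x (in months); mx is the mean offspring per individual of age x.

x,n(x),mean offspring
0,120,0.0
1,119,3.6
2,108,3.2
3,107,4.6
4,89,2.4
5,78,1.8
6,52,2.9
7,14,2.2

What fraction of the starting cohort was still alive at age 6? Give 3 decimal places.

l_6 = n_6/n_0 = 52/120 = 0.433333… → 0.433

0.433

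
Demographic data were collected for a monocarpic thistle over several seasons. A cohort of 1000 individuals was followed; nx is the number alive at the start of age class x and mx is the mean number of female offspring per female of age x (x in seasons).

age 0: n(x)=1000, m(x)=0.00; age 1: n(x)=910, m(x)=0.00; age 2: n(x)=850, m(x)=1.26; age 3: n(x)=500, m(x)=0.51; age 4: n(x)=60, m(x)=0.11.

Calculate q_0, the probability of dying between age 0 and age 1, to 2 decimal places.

0.09

lx = nx/n0 = nx/1000: 1, 0.91, 0.85, 0.5, 0.06
q_0 = (l_0 − l_1) / l_0 = (1 − 0.91) / 1
     = 0.09 / 1 = 0.09 → 0.09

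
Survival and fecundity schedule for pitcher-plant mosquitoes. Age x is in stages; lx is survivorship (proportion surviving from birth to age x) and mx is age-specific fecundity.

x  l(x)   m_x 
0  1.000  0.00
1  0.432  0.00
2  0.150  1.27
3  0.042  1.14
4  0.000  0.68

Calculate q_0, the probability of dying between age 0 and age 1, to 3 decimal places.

0.568

q_0 = (l_0 − l_1) / l_0 = (1 − 0.432) / 1
     = 0.568 / 1 = 0.568 → 0.568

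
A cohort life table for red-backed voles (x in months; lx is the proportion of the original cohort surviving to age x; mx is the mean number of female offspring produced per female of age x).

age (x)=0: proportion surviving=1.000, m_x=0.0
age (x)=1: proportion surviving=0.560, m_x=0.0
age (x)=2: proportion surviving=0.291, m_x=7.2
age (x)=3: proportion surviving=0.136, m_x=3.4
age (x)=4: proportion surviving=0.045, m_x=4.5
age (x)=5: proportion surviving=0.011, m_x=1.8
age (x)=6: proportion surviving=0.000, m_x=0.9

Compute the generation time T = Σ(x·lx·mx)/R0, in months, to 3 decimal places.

lx·mx: 0, 0, 2.0952, 0.4624, 0.2025, 0.0198, 0 → R0 = 2.7799
x·lx·mx: 0, 0, 4.1904, 1.3872, 0.81, 0.099, 0 → Σ = 6.4866
T = 6.4866 / 2.7799 = 2.333393… → 2.333

2.333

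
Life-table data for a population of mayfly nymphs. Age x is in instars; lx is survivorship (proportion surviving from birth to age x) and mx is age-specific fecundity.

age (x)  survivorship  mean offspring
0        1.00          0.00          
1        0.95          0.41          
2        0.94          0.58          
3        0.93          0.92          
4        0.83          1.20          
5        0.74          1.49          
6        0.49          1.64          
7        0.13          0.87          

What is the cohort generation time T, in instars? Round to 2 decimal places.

3.99

lx·mx: 0, 0.3895, 0.5452, 0.8556, 0.996, 1.1026, 0.8036, 0.1131 → R0 = 4.8056
x·lx·mx: 0, 0.3895, 1.0904, 2.5668, 3.984, 5.513, 4.8216, 0.7917 → Σ = 19.157
T = 19.157 / 4.8056 = 3.986391… → 3.99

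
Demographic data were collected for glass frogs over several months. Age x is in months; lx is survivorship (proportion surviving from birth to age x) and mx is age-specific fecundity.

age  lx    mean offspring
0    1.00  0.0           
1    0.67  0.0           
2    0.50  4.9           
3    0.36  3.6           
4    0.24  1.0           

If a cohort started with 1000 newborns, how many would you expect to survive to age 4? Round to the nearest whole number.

240

Expected survivors = N0 · l_4 = 1000 × 0.24 = 240 → 240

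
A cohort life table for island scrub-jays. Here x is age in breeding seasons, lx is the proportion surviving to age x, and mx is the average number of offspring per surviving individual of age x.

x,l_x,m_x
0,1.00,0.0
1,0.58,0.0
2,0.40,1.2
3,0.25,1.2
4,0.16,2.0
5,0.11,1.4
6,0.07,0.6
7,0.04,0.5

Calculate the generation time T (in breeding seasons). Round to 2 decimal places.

lx·mx: 0, 0, 0.48, 0.3, 0.32, 0.154, 0.042, 0.02 → R0 = 1.316
x·lx·mx: 0, 0, 0.96, 0.9, 1.28, 0.77, 0.252, 0.14 → Σ = 4.302
T = 4.302 / 1.316 = 3.268997… → 3.27

3.27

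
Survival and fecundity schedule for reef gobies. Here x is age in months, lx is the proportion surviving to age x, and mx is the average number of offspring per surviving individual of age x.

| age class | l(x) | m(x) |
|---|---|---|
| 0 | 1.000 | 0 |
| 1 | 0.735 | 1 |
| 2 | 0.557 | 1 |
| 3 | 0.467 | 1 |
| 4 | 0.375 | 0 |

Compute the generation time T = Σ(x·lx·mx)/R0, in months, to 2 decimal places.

1.85

lx·mx: 0, 0.735, 0.557, 0.467, 0 → R0 = 1.759
x·lx·mx: 0, 0.735, 1.114, 1.401, 0 → Σ = 3.25
T = 3.25 / 1.759 = 1.847641… → 1.85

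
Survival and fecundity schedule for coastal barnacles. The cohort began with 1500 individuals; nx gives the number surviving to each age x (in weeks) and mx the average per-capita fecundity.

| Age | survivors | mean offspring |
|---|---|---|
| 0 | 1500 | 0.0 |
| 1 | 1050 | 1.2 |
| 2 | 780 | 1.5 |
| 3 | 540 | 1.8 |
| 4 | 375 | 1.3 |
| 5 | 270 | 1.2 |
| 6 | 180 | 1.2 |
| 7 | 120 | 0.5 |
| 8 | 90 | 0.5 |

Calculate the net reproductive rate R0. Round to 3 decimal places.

3.023

lx = nx/n0 = nx/1500: 1, 0.7, 0.52, 0.36, 0.25, 0.18, 0.12, 0.08, 0.06
lx·mx by age: 0, 0.84, 0.78, 0.648, 0.325, 0.216, 0.144, 0.04, 0.03
R0 = Σ lx·mx = 3.023 → 3.023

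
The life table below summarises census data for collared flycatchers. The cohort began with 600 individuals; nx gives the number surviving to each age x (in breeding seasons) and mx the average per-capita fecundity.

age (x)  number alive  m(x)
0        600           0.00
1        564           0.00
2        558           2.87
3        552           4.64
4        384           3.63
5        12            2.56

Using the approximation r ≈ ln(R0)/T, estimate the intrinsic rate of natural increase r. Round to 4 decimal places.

lx = nx/n0 = nx/600: 1, 0.94, 0.93, 0.92, 0.64, 0.02
R0 = Σ lx·mx = 0 + 0 + 2.6691 + 4.2688 + 2.3232 + 0.0512 = 9.3123
Σ x·lx·mx = 27.6934; T = 27.6934/9.3123 = 2.97385…
r ≈ ln(R0)/T = ln(9.3123)/2.97385… = 0.750319… → 0.7503

0.7503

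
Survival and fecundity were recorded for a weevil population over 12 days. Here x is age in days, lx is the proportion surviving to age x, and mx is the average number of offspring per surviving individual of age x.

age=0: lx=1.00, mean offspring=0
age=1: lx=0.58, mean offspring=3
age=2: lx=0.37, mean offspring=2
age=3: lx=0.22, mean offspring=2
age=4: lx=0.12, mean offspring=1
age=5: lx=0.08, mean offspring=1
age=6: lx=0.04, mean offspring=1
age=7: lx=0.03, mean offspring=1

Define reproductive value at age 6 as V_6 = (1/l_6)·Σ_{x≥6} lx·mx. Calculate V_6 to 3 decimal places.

lx·mx for x ≥ 6: 0.04, 0.03 → sum = 0.07
V_6 = 0.07 / l_6 = 0.07 / 0.04 = 1.75 → 1.750

1.750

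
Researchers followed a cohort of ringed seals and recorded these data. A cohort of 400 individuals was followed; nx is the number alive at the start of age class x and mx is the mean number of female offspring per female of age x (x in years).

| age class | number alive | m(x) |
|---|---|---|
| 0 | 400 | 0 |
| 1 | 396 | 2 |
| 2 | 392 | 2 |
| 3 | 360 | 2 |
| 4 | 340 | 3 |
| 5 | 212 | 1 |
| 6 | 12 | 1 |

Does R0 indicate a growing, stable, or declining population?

growing

lx = nx/n0 = nx/400: 1, 0.99, 0.98, 0.9, 0.85, 0.53, 0.03
R0 = Σ lx·mx = 0 + 1.98 + 1.96 + 1.8 + 2.55 + 0.53 + 0.03 = 8.85
R0 > 1, so the population is growing.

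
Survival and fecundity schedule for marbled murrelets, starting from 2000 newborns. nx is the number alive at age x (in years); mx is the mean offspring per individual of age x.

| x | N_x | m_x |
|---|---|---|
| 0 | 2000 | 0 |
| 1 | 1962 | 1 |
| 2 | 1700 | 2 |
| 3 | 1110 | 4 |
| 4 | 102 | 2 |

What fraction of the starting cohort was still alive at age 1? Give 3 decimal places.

l_1 = n_1/n_0 = 1962/2000 = 0.981 → 0.981

0.981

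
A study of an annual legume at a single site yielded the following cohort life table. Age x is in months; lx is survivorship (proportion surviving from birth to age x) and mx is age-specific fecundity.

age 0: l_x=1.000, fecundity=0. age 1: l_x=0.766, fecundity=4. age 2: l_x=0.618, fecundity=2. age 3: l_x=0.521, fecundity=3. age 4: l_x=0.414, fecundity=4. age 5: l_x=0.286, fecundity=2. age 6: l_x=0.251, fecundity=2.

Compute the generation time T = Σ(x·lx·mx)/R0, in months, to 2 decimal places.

lx·mx: 0, 3.064, 1.236, 1.563, 1.656, 0.572, 0.502 → R0 = 8.593
x·lx·mx: 0, 3.064, 2.472, 4.689, 6.624, 2.86, 3.012 → Σ = 22.721
T = 22.721 / 8.593 = 2.644129… → 2.64

2.64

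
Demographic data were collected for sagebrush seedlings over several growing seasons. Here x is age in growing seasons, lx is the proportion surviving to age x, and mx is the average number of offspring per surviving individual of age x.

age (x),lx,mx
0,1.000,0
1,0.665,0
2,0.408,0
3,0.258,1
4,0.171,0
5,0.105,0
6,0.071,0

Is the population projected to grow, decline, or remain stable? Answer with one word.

R0 = Σ lx·mx = 0 + 0 + 0 + 0.258 + 0 + 0 + 0 = 0.258
R0 < 1, so the population is declining.

declining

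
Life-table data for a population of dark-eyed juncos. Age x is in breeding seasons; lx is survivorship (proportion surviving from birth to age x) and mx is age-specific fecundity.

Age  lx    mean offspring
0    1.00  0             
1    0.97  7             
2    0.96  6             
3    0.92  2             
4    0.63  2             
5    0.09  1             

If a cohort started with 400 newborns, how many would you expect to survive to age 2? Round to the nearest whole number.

Expected survivors = N0 · l_2 = 400 × 0.96 = 384 → 384

384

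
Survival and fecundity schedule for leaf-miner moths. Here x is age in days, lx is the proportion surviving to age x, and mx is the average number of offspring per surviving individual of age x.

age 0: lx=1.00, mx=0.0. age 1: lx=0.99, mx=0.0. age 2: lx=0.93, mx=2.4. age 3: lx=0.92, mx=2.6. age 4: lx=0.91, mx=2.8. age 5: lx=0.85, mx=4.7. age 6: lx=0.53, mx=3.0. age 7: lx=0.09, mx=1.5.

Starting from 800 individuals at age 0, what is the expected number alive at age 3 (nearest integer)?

736

Expected survivors = N0 · l_3 = 800 × 0.92 = 736 → 736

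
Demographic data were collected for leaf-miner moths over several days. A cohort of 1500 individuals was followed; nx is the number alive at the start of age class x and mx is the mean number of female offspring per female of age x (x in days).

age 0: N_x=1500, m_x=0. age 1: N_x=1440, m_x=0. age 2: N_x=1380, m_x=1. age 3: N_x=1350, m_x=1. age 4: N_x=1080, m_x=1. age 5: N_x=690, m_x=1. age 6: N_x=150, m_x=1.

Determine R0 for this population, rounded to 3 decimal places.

3.100

lx = nx/n0 = nx/1500: 1, 0.96, 0.92, 0.9, 0.72, 0.46, 0.1
lx·mx by age: 0, 0, 0.92, 0.9, 0.72, 0.46, 0.1
R0 = Σ lx·mx = 3.1 → 3.100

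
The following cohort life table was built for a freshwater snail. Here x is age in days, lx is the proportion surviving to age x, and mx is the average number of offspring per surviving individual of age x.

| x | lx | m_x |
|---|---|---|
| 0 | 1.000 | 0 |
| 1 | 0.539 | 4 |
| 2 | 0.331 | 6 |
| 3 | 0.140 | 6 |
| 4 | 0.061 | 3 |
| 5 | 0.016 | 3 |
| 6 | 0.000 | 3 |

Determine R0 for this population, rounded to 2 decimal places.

lx·mx by age: 0, 2.156, 1.986, 0.84, 0.183, 0.048, 0
R0 = Σ lx·mx = 5.213 → 5.21

5.21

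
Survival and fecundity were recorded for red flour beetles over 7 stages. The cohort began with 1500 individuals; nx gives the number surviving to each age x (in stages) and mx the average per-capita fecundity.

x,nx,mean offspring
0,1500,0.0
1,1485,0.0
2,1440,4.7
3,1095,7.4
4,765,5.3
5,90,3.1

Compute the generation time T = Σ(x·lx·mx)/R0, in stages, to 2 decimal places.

2.89

lx = nx/n0 = nx/1500: 1, 0.99, 0.96, 0.73, 0.51, 0.06
lx·mx: 0, 0, 4.512, 5.402, 2.703, 0.186 → R0 = 12.803
x·lx·mx: 0, 0, 9.024, 16.206, 10.812, 0.93 → Σ = 36.972
T = 36.972 / 12.803 = 2.887761… → 2.89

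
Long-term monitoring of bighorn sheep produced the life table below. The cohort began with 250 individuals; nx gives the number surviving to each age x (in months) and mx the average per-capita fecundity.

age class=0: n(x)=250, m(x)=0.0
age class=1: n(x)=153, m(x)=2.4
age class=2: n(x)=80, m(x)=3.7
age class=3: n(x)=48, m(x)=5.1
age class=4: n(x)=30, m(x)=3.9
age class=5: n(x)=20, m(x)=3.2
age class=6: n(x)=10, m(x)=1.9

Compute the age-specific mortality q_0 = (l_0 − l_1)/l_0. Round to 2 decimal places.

lx = nx/n0 = nx/250: 1, 0.612, 0.32, 0.192, 0.12, 0.08, 0.04
q_0 = (l_0 − l_1) / l_0 = (1 − 0.612) / 1
     = 0.388 / 1 = 0.388 → 0.39

0.39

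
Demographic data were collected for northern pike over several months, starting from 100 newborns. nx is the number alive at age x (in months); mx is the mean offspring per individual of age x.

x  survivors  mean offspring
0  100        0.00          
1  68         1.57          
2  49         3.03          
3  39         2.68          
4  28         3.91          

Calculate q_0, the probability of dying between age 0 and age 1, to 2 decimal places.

lx = nx/n0 = nx/100: 1, 0.68, 0.49, 0.39, 0.28
q_0 = (l_0 − l_1) / l_0 = (1 − 0.68) / 1
     = 0.32 / 1 = 0.32 → 0.32

0.32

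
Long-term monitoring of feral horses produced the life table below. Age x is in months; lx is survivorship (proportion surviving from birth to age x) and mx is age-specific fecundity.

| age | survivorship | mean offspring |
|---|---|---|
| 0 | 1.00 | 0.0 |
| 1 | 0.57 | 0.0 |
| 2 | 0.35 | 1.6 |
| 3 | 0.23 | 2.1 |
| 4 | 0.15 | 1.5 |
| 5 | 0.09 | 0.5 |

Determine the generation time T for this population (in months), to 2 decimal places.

lx·mx: 0, 0, 0.56, 0.483, 0.225, 0.045 → R0 = 1.313
x·lx·mx: 0, 0, 1.12, 1.449, 0.9, 0.225 → Σ = 3.694
T = 3.694 / 1.313 = 2.813404… → 2.81

2.81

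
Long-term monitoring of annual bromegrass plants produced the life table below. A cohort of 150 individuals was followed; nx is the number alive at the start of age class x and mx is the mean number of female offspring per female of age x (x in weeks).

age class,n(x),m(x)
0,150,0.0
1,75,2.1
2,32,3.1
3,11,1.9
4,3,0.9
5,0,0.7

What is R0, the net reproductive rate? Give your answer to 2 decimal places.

lx = nx/n0 = nx/150: 1, 0.5, 0.21333…, 0.07333…, 0.02, 0
lx·mx by age: 0, 1.05, 0.661333…, 0.139333…, 0.018, 0
R0 = Σ lx·mx = 1.868667… → 1.87

1.87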